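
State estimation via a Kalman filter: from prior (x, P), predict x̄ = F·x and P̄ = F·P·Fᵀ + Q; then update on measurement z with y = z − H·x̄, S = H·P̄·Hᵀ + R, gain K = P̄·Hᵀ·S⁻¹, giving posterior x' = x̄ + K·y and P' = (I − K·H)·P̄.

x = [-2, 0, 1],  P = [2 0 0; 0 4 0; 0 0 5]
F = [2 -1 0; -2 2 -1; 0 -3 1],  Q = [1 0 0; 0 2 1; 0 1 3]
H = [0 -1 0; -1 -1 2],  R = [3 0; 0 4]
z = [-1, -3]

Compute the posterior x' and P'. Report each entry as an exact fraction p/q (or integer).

x' = [-8986/3663, 2159/1221, -673/407]
P' = [18641/3663 -2179/1221 624/407; -2179/1221 965/407 72/407; 624/407 72/407 692/407]

x̄ = F·x = [-4, 3, 1]
P̄ = F·P·Fᵀ + Q = [13 -16 12; -16 31 -28; 12 -28 44]
y = z − H·x̄ = [2, -6]
S = H·P̄·Hᵀ + R = [34 71; 71 256]
K = P̄·Hᵀ·S⁻¹ = [2179/3663 -218/3663; -965/1221 -71/1221; -24/407 172/407]
x' = x̄ + K·y = [-8986/3663, 2159/1221, -673/407]
P' = (I − K·H)·P̄ = [18641/3663 -2179/1221 624/407; -2179/1221 965/407 72/407; 624/407 72/407 692/407]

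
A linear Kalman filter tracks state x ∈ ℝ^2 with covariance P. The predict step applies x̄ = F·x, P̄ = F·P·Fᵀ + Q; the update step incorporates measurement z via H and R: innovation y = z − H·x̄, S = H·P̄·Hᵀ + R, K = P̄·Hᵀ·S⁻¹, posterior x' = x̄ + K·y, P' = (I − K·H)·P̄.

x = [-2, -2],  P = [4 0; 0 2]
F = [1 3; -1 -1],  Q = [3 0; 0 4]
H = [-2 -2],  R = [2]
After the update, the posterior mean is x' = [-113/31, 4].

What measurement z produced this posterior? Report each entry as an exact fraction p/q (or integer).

x̄ = F·x = [-8, 4]
P̄ = F·P·Fᵀ + Q = [25 -10; -10 10]
S = H·P̄·Hᵀ + R = [62]
K = P̄·Hᵀ·S⁻¹ = [-15/31; 0]
x' − x̄ = [135/31, 0] = K·y
y = (KᵀK)⁻¹·Kᵀ·(x' − x̄) = [-9]
z = y + H·x̄ = [-9] + [8] = [-1]

z = [-1]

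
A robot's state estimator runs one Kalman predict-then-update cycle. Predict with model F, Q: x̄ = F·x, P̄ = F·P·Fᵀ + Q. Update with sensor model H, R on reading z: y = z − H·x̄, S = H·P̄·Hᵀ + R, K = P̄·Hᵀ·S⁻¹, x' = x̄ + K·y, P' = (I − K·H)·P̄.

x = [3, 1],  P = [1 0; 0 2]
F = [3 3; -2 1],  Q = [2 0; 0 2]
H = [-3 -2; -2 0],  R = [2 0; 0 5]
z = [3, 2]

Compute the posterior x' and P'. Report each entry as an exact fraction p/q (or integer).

x̄ = F·x = [12, -5]
P̄ = F·P·Fᵀ + Q = [29 0; 0 8]
y = z − H·x̄ = [29, 26]
S = H·P̄·Hᵀ + R = [295 174; 174 121]
K = P̄·Hᵀ·S⁻¹ = [-435/5419 -1972/5419; -1936/5419 2784/5419]
x' = x̄ + K·y = [1141/5419, -10855/5419]
P' = (I − K·H)·P̄ = [4930/5419 -6960/5419; -6960/5419 12376/5419]

x' = [1141/5419, -10855/5419]
P' = [4930/5419 -6960/5419; -6960/5419 12376/5419]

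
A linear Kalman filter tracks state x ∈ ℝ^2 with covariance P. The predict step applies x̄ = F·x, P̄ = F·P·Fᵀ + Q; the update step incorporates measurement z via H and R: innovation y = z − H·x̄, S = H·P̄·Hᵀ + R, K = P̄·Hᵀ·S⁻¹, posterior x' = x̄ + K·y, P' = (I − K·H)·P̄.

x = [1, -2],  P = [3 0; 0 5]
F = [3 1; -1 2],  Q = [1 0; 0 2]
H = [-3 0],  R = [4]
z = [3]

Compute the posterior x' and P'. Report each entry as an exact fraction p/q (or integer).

x' = [-293/301, -1523/301]
P' = [132/301 4/301; 4/301 7516/301]

x̄ = F·x = [1, -5]
P̄ = F·P·Fᵀ + Q = [33 1; 1 25]
y = z − H·x̄ = [6]
S = H·P̄·Hᵀ + R = [301]
K = P̄·Hᵀ·S⁻¹ = [-99/301; -3/301]
x' = x̄ + K·y = [-293/301, -1523/301]
P' = (I − K·H)·P̄ = [132/301 4/301; 4/301 7516/301]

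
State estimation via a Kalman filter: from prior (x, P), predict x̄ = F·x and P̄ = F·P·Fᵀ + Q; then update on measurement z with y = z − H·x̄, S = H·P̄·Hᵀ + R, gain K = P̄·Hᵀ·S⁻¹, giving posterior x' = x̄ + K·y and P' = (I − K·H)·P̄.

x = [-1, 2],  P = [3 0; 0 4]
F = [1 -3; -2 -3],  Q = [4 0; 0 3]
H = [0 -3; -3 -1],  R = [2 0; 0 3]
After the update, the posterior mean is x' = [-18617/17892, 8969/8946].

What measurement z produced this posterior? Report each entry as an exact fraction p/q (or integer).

z = [-3, 2]

x̄ = F·x = [-7, -4]
P̄ = F·P·Fᵀ + Q = [43 30; 30 51]
S = H·P̄·Hᵀ + R = [461 423; 423 621]
K = P̄·Hᵀ·S⁻¹ = [421/3976 -11743/35784; -655/1988 -47/17892]
x' − x̄ = [106627/17892, 44753/8946] = K·y
y = (KᵀK)⁻¹·Kᵀ·(x' − x̄) = [-15, -23]
z = y + H·x̄ = [-15, -23] + [12, 25] = [-3, 2]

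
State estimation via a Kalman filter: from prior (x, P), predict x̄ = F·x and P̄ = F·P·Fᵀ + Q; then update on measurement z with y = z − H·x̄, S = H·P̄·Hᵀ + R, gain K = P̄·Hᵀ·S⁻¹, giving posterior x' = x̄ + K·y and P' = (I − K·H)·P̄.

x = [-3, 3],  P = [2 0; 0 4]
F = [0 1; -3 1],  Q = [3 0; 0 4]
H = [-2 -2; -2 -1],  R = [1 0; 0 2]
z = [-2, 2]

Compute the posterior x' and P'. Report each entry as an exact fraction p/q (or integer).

x̄ = F·x = [3, 12]
P̄ = F·P·Fᵀ + Q = [7 4; 4 26]
y = z − H·x̄ = [28, 20]
S = H·P̄·Hᵀ + R = [165 104; 104 72]
K = P̄·Hᵀ·S⁻¹ = [36/133 -341/532; -14/19 45/76]
x' = x̄ + K·y = [-298/133, 61/19]
P' = (I − K·H)·P̄ = [377/266 -59/38; -59/38 73/38]

x' = [-298/133, 61/19]
P' = [377/266 -59/38; -59/38 73/38]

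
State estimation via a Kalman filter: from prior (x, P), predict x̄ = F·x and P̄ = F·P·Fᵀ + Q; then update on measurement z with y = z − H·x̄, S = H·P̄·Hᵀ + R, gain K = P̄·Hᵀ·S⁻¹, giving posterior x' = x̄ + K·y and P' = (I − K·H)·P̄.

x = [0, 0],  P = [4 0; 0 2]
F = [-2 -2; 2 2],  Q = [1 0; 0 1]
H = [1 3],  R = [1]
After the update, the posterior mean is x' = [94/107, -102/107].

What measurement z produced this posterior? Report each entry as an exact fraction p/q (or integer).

x̄ = F·x = [0, 0]
P̄ = F·P·Fᵀ + Q = [25 -24; -24 25]
S = H·P̄·Hᵀ + R = [107]
K = P̄·Hᵀ·S⁻¹ = [-47/107; 51/107]
x' − x̄ = [94/107, -102/107] = K·y
y = (KᵀK)⁻¹·Kᵀ·(x' − x̄) = [-2]
z = y + H·x̄ = [-2] + [0] = [-2]

z = [-2]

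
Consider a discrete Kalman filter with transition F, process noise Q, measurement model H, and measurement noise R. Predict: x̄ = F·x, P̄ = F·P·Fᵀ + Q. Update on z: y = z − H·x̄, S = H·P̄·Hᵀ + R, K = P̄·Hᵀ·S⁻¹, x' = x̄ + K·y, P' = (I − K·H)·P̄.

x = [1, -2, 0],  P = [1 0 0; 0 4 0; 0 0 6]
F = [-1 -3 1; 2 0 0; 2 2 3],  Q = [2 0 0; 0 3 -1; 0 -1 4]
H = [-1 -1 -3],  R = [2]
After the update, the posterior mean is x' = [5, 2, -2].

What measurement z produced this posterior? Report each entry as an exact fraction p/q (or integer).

x̄ = F·x = [5, 2, -2]
P̄ = F·P·Fᵀ + Q = [45 -2 -8; -2 7 3; -8 3 78]
S = H·P̄·Hᵀ + R = [722]
K = P̄·Hᵀ·S⁻¹ = [-1/38; -7/361; -229/722]
x' − x̄ = [0, 0, 0] = K·y
y = (KᵀK)⁻¹·Kᵀ·(x' − x̄) = [0]
z = y + H·x̄ = [0] + [-1] = [-1]

z = [-1]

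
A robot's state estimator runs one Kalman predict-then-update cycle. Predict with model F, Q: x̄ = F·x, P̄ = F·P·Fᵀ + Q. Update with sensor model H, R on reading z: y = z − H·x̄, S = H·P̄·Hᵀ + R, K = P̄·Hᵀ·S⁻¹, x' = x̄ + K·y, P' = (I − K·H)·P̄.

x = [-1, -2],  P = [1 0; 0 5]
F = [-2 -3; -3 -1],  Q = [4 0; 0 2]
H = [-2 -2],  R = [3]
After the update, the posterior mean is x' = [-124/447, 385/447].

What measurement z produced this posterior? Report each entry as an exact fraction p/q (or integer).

x̄ = F·x = [8, 5]
P̄ = F·P·Fᵀ + Q = [53 21; 21 16]
S = H·P̄·Hᵀ + R = [447]
K = P̄·Hᵀ·S⁻¹ = [-148/447; -74/447]
x' − x̄ = [-3700/447, -1850/447] = K·y
y = (KᵀK)⁻¹·Kᵀ·(x' − x̄) = [25]
z = y + H·x̄ = [25] + [-26] = [-1]

z = [-1]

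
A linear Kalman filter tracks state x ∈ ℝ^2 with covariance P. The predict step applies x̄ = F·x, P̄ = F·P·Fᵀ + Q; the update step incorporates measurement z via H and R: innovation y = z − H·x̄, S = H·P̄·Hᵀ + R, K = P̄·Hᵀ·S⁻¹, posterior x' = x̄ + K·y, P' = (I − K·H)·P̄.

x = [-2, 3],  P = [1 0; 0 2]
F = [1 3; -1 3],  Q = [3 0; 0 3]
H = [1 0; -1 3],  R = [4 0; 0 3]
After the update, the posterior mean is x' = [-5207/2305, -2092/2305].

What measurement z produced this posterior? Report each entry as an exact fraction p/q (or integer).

x̄ = F·x = [7, 11]
P̄ = F·P·Fᵀ + Q = [22 17; 17 22]
S = H·P̄·Hᵀ + R = [26 29; 29 121]
K = P̄·Hᵀ·S⁻¹ = [1821/2305 116/2305; 636/2305 781/2305]
x' − x̄ = [-21342/2305, -27447/2305] = K·y
y = (KᵀK)⁻¹·Kᵀ·(x' − x̄) = [-10, -27]
z = y + H·x̄ = [-10, -27] + [7, 26] = [-3, -1]

z = [-3, -1]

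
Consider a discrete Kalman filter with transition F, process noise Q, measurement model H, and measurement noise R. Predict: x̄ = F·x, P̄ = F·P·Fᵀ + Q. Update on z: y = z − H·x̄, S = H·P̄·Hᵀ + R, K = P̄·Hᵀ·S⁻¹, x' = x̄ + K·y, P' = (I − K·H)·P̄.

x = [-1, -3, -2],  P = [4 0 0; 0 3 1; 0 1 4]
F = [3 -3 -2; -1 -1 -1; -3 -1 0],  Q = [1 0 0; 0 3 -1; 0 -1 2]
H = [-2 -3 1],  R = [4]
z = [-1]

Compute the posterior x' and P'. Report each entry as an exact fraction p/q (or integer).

x' = [-539/687, 2479/687, 5548/687]
P' = [6083/687 -5797/687 -6181/687; -5797/687 8183/687 12743/687; -6181/687 12743/687 26051/687]

x̄ = F·x = [10, 6, 6]
P̄ = F·P·Fᵀ + Q = [92 10 -25; 10 16 15; -25 15 41]
y = z − H·x̄ = [31]
S = H·P̄·Hᵀ + R = [687]
K = P̄·Hᵀ·S⁻¹ = [-239/687; -53/687; 46/687]
x' = x̄ + K·y = [-539/687, 2479/687, 5548/687]
P' = (I − K·H)·P̄ = [6083/687 -5797/687 -6181/687; -5797/687 8183/687 12743/687; -6181/687 12743/687 26051/687]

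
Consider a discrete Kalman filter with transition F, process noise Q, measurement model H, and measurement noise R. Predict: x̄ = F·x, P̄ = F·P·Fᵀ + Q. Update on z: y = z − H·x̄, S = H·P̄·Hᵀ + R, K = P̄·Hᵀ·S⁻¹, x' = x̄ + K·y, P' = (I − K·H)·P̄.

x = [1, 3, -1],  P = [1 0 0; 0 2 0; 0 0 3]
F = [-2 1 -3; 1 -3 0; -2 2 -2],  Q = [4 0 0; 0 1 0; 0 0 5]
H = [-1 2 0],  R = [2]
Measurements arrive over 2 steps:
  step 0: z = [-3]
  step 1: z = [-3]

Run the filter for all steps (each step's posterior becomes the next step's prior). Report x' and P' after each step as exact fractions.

step 0: x̄ = F·x = [4, -8, 6]
step 0: P̄ = F·P·Fᵀ + Q = [37 -8 26; -8 20 -14; 26 -14 29]
step 0: y = z − H·x̄ = [17]
step 0: S = H·P̄·Hᵀ + R = [151]
step 0: K = P̄·Hᵀ·S⁻¹ = [-53/151; 48/151; -54/151]
step 0: x' = x̄ + K·y = [-297/151, -392/151, -12/151]
step 0: P' = (I − K·H)·P̄ = [2778/151 1336/151 1064/151; 1336/151 716/151 478/151; 1064/151 478/151 1463/151]
step 1: x̄ = F·x = [238/151, 879/151, -166/151]
step 1: P̄ = F·P·Fᵀ + Q = [30155/151 2758/151 20122/151; 2758/151 1357/151 1576/151; 20122/151 1576/151 14583/151]
step 1: y = z − H·x̄ = [-1973/151]
step 1: S = H·P̄·Hᵀ + R = [24853/151]
step 1: K = P̄·Hᵀ·S⁻¹ = [-24639/24853; -44/24853; -16970/24853]
step 1: x' = x̄ + K·y = [361111/24853, 145249/24853, 194412/24853]
step 1: P' = (I − K·H)·P̄ = [942794/24853 446758/24853 542836/24853; 446758/24853 223335/24853 254448/24853; 542836/24853 254448/24853 493049/24853]

step 0: x' = [-297/151, -392/151, -12/151], P' = [2778/151 1336/151 1064/151; 1336/151 716/151 478/151; 1064/151 478/151 1463/151]
step 1: x' = [361111/24853, 145249/24853, 194412/24853], P' = [942794/24853 446758/24853 542836/24853; 446758/24853 223335/24853 254448/24853; 542836/24853 254448/24853 493049/24853]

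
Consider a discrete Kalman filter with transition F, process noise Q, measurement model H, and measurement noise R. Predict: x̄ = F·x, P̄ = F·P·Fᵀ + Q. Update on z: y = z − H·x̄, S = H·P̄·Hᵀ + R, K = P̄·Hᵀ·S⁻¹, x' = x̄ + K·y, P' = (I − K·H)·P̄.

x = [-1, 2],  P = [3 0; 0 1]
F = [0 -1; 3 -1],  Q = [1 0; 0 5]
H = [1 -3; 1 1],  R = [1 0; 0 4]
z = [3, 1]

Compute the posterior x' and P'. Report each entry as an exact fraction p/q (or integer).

x̄ = F·x = [-2, -5]
P̄ = F·P·Fᵀ + Q = [2 1; 1 33]
y = z − H·x̄ = [-10, 8]
S = H·P̄·Hᵀ + R = [294 -99; -99 41]
K = P̄·Hᵀ·S⁻¹ = [256/2253 261/751; -652/2253 98/751]
x' = x̄ + K·y = [-802/2253, -2393/2253]
P' = (I − K·H)·P̄ = [2413/2253 719/2253; 719/2253 457/2253]

x' = [-802/2253, -2393/2253]
P' = [2413/2253 719/2253; 719/2253 457/2253]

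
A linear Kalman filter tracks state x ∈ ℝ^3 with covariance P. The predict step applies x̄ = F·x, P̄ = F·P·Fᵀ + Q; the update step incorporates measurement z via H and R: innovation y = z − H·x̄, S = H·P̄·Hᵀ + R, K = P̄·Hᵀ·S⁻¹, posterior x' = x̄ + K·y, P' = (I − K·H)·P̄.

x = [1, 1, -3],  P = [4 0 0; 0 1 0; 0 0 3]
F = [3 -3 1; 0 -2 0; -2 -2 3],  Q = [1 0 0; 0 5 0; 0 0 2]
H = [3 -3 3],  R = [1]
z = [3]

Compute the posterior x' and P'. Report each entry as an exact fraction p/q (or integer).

x' = [1362/311, -1109/622, -1613/311]
P' = [10037/311 1713/311 -8307/311; 1713/311 5589/622 1082/311; -8307/311 1082/311 9407/311]

x̄ = F·x = [-3, -2, -13]
P̄ = F·P·Fᵀ + Q = [49 6 -9; 6 9 4; -9 4 49]
y = z − H·x̄ = [45]
S = H·P̄·Hᵀ + R = [622]
K = P̄·Hᵀ·S⁻¹ = [51/311; 3/622; 54/311]
x' = x̄ + K·y = [1362/311, -1109/622, -1613/311]
P' = (I − K·H)·P̄ = [10037/311 1713/311 -8307/311; 1713/311 5589/622 1082/311; -8307/311 1082/311 9407/311]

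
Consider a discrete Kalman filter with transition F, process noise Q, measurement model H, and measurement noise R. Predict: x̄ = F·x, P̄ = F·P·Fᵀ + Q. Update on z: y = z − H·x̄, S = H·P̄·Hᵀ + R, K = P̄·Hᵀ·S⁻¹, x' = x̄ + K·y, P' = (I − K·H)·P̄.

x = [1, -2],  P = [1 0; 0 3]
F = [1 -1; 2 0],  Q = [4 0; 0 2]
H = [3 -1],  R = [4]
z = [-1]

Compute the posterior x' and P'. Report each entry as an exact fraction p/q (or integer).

x' = [17/35, 2]
P' = [38/35 2; 2 6]

x̄ = F·x = [3, 2]
P̄ = F·P·Fᵀ + Q = [8 2; 2 6]
y = z − H·x̄ = [-8]
S = H·P̄·Hᵀ + R = [70]
K = P̄·Hᵀ·S⁻¹ = [11/35; 0]
x' = x̄ + K·y = [17/35, 2]
P' = (I − K·H)·P̄ = [38/35 2; 2 6]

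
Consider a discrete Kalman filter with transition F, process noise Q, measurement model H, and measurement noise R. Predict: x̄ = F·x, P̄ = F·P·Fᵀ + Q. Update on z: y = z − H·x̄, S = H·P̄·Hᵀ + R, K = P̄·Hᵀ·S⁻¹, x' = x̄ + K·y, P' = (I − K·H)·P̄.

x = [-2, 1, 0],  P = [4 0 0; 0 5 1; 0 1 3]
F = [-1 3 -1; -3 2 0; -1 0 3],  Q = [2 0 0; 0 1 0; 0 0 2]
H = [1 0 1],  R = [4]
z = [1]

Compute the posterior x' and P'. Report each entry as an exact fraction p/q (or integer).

x̄ = F·x = [5, 8, 2]
P̄ = F·P·Fᵀ + Q = [48 40 4; 40 57 18; 4 18 33]
y = z − H·x̄ = [-6]
S = H·P̄·Hᵀ + R = [93]
K = P̄·Hᵀ·S⁻¹ = [52/93; 58/93; 37/93]
x' = x̄ + K·y = [51/31, 132/31, -12/31]
P' = (I − K·H)·P̄ = [1760/93 704/93 -1552/93; 704/93 1937/93 -472/93; -1552/93 -472/93 1700/93]

x' = [51/31, 132/31, -12/31]
P' = [1760/93 704/93 -1552/93; 704/93 1937/93 -472/93; -1552/93 -472/93 1700/93]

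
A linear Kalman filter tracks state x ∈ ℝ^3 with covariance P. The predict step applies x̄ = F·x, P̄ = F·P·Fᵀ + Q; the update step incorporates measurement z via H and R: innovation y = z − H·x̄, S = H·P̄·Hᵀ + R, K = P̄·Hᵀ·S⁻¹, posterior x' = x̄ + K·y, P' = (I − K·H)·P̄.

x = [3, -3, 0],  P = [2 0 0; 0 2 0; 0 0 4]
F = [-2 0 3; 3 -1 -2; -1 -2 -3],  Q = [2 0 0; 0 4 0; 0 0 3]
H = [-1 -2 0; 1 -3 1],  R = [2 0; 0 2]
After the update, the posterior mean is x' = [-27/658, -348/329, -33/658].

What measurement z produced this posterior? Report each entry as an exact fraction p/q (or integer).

z = [3, 3]

x̄ = F·x = [-6, 12, 3]
P̄ = F·P·Fᵀ + Q = [46 -36 -32; -36 40 22; -32 22 49]
S = H·P̄·Hᵀ + R = [64 146; 146 477]
K = P̄·Hᵀ·S⁻¹ = [-2705/4606 1003/2303; -356/2303 -538/2303; 715/4606 -346/2303]
x' − x̄ = [3921/658, -4296/329, -2007/658] = K·y
y = (KᵀK)⁻¹·Kᵀ·(x' − x̄) = [21, 42]
z = y + H·x̄ = [21, 42] + [-18, -39] = [3, 3]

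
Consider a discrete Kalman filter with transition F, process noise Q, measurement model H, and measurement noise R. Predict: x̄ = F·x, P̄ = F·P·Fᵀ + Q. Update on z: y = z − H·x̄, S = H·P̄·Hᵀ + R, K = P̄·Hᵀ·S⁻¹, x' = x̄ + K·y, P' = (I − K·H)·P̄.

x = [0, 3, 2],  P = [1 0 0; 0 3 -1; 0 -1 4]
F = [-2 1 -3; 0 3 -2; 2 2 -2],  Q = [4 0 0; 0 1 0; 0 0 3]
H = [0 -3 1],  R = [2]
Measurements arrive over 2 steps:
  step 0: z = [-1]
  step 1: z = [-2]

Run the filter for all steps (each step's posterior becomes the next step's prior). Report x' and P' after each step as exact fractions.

step 0: x̄ = F·x = [-3, 5, 2]
step 0: P̄ = F·P·Fᵀ + Q = [53 44 34; 44 56 44; 34 44 43]
step 0: y = z − H·x̄ = [12]
step 0: S = H·P̄·Hᵀ + R = [285]
step 0: K = P̄·Hᵀ·S⁻¹ = [-98/285; -124/285; -89/285]
step 0: x' = x̄ + K·y = [-677/95, -21/95, -166/95]
step 0: P' = (I − K·H)·P̄ = [5501/285 388/285 968/285; 388/285 584/285 1504/285; 968/285 1504/285 4334/285]
step 1: x̄ = F·x = [1831/95, 269/95, -56/5]
step 1: P̄ = F·P·Fᵀ + Q = [21258/95 4252/95 -168/5; 4252/95 4829/285 224/15; -168/5 224/15 1361/15]
step 1: y = z − H·x̄ = [1681/95]
step 1: S = H·P̄·Hᵀ + R = [44354/285]
step 1: K = P̄·Hᵀ·S⁻¹ = [-23922/22177; -10231/44354; 13091/44354]
step 1: x' = x̄ + K·y = [4139/22177, -55443/44354, -265123/44354]
step 1: P' = (I − K·H)·P̄ = [946638/22177 133838/22177 353670/22177; 133838/22177 384253/44354 1132297/44354; 353670/22177 1132297/44354 3423073/44354]

step 0: x' = [-677/95, -21/95, -166/95], P' = [5501/285 388/285 968/285; 388/285 584/285 1504/285; 968/285 1504/285 4334/285]
step 1: x' = [4139/22177, -55443/44354, -265123/44354], P' = [946638/22177 133838/22177 353670/22177; 133838/22177 384253/44354 1132297/44354; 353670/22177 1132297/44354 3423073/44354]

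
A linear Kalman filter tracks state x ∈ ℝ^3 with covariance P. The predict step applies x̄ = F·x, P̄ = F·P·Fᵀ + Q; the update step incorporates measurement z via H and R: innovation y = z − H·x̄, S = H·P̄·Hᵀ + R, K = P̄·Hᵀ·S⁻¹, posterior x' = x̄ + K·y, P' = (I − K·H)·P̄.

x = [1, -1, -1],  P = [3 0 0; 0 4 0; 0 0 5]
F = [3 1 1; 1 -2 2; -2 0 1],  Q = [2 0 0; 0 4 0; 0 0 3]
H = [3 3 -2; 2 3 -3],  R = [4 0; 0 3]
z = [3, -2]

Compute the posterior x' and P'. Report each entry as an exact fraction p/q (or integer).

x̄ = F·x = [1, 1, -3]
P̄ = F·P·Fᵀ + Q = [38 11 -13; 11 43 4; -13 4 20]
y = z − H·x̄ = [-9, -16]
S = H·P̄·Hᵀ + R = [1119 1009; 1009 938]
K = P̄·Hᵀ·S⁻¹ = [12942/31541 -8945/31541; 4201/31541 155/31541; 11820/31541 -15203/31541]
x' = x̄ + K·y = [58183/31541, -8748/31541, 42245/31541]
P' = (I − K·H)·P̄ = [283452/31541 -402762/31541 -204849/31541; -402762/31541 687764/31541 419101/31541; -204849/31541 419101/31541 297738/31541]

x' = [58183/31541, -8748/31541, 42245/31541]
P' = [283452/31541 -402762/31541 -204849/31541; -402762/31541 687764/31541 419101/31541; -204849/31541 419101/31541 297738/31541]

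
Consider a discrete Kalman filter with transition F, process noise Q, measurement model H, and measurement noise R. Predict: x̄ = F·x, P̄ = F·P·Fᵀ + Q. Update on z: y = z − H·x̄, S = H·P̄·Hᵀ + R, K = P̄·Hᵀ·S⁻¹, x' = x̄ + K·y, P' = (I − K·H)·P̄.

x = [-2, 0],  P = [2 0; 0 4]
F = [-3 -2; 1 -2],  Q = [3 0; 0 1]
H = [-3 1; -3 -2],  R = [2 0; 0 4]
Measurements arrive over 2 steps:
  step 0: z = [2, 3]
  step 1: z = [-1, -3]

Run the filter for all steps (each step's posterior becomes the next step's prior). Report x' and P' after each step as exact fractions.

step 0: x' = [-37927/51077, -24029/51077], P' = [7532/51077 80/51077; 80/51077 32714/51077]
step 1: x' = [68091577/108869221, 48144488/108869221], P' = [15731980/108869221 868640/108869221; 868640/108869221 59605010/108869221]

step 0: x̄ = F·x = [6, -2]
step 0: P̄ = F·P·Fᵀ + Q = [37 10; 10 19]
step 0: y = z − H·x̄ = [22, 17]
step 0: S = H·P̄·Hᵀ + R = [294 325; 325 533]
step 0: K = P̄·Hᵀ·S⁻¹ = [-866/3929 -5689/51077; 1249/3929 -16417/51077]
step 0: x' = x̄ + K·y = [-37927/51077, -24029/51077]
step 0: P' = (I − K·H)·P̄ = [7532/51077 80/51077; 80/51077 32714/51077]
step 1: x̄ = F·x = [161839/51077, 10131/51077]
step 1: P̄ = F·P·Fᵀ + Q = [352835/51077 108580/51077; 108580/51077 189145/51077]
step 1: y = z − H·x̄ = [424309/51077, 352548/51077]
step 1: S = H·P̄·Hᵀ + R = [2815334/51077 3122965/51077; 3122965/51077 5439363/51077]
step 1: K = P̄·Hᵀ·S⁻¹ = [-23163650/108869221 -12233305/108869221; 28499545/108869221 -30453985/108869221]
step 1: x' = x̄ + K·y = [68091577/108869221, 48144488/108869221]
step 1: P' = (I − K·H)·P̄ = [15731980/108869221 868640/108869221; 868640/108869221 59605010/108869221]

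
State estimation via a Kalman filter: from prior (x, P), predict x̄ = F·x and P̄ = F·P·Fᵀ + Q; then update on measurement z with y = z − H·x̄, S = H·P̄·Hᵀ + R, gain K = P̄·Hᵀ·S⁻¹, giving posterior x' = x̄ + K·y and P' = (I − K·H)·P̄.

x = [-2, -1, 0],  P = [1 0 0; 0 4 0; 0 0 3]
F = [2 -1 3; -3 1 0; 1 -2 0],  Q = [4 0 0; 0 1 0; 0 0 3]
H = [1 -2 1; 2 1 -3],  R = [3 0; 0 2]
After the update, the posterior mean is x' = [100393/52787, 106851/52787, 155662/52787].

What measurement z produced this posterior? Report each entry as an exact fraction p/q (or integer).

x̄ = F·x = [-3, 5, 0]
P̄ = F·P·Fᵀ + Q = [39 -10 10; -10 14 -11; 10 -11 20]
S = H·P̄·Hᵀ + R = [222 -67; -67 258]
K = P̄·Hᵀ·S⁻¹ = [20348/52787 13059/52787; -10833/52787 2711/52787; 9999/52787 -7838/52787]
x' − x̄ = [258754/52787, -157084/52787, 155662/52787] = K·y
y = (KᵀK)⁻¹·Kᵀ·(x' − x̄) = [14, -2]
z = y + H·x̄ = [14, -2] + [-13, -1] = [1, -3]

z = [1, -3]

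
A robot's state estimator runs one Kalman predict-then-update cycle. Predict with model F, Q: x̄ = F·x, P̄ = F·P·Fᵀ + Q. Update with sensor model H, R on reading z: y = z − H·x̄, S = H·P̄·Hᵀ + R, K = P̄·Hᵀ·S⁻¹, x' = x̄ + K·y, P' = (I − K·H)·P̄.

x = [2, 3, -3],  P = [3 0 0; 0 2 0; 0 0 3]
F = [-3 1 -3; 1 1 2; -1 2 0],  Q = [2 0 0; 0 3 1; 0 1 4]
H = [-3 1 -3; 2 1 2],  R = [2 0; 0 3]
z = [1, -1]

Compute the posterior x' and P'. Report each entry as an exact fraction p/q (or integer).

x' = [-5903/10019, -368/10019, 2348/10019]
P' = [100973/40076 -25395/40076 -25133/10019; -25395/40076 50905/40076 8128/10019; -25133/10019 8128/10019 26985/10019]

x̄ = F·x = [6, -1, 4]
P̄ = F·P·Fᵀ + Q = [58 -25 13; -25 20 2; 13 2 15]
y = z − H·x̄ = [32, -20]
S = H·P̄·Hᵀ + R = [1051 -551; -551 327]
K = P̄·Hᵀ·S⁻¹ = [-13359/40076 -8171/40076; 14777/40076 21713/40076; 1286/10019 3944/10019]
x' = x̄ + K·y = [-5903/10019, -368/10019, 2348/10019]
P' = (I − K·H)·P̄ = [100973/40076 -25395/40076 -25133/10019; -25395/40076 50905/40076 8128/10019; -25133/10019 8128/10019 26985/10019]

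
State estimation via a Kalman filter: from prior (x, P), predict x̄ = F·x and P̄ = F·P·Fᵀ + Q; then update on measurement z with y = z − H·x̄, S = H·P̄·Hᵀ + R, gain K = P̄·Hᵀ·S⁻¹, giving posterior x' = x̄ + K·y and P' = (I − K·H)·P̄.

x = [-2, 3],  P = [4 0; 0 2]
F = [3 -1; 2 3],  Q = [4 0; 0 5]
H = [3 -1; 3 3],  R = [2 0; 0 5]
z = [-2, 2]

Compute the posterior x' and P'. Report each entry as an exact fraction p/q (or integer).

x̄ = F·x = [-9, 5]
P̄ = F·P·Fᵀ + Q = [42 18; 18 39]
y = z − H·x̄ = [30, 14]
S = H·P̄·Hᵀ + R = [311 369; 369 1058]
K = P̄·Hᵀ·S⁻¹ = [47844/192877 16128/192877; -47229/192877 47646/192877]
x' = x̄ + K·y = [-74781/192877, 214559/192877]
P' = (I − K·H)·P̄ = [30642/192877 -3762/192877; -3762/192877 83172/192877]

x' = [-74781/192877, 214559/192877]
P' = [30642/192877 -3762/192877; -3762/192877 83172/192877]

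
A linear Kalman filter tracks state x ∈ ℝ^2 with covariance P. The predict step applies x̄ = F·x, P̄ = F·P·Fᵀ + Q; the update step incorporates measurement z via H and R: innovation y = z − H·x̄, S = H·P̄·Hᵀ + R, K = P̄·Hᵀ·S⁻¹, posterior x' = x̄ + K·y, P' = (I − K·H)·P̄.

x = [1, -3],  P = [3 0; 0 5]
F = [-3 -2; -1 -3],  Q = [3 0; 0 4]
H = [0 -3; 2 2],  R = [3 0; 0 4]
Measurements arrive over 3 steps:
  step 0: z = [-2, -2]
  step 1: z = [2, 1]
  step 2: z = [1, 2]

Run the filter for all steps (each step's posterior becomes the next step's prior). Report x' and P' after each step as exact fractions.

step 0: x̄ = F·x = [3, 8]
step 0: P̄ = F·P·Fᵀ + Q = [50 39; 39 52]
step 0: y = z − H·x̄ = [22, -24]
step 0: S = H·P̄·Hᵀ + R = [471 -546; -546 724]
step 0: K = P̄·Hᵀ·S⁻¹ = [520/1787 1663/3574; -1131/3574 91/7148]
step 0: x' = x̄ + K·y = [-3155/1787, 1309/1787]
step 0: P' = (I − K·H)·P̄ = [2183/1787 -520/1787; -520/1787 1131/3574]
step 1: x̄ = F·x = [6847/1787, -772/1787]
step 1: P̄ = F·P·Fᵀ + Q = [21030/1787 4222/1787; 4222/1787 22601/3574]
step 1: y = z − H·x̄ = [1258/1787, -10363/1787]
step 1: S = H·P̄·Hᵀ + R = [214131/3574 -93135/1787; -93135/1787 170246/1787]
step 1: K = P̄·Hᵀ·S⁻¹ = [118791/445502 394291/891004; -268627/891004 31045/1782008]
step 1: x' = x̄ + K·y = [1294653/891004, -1328089/1782008]
step 1: P' = (I − K·H)·P̄ = [256541/222751 -118791/445502; -118791/445502 268627/891004]
step 2: x̄ = F·x = [-1277935/445502, 1394961/1782008]
step 2: P̄ = F·P·Fᵀ + Q = [2533003/222751 519213/222751; 519213/222751 5582331/891004]
step 2: y = z − H·x̄ = [5966891/1782008, 5498787/891004]
step 2: S = H·P̄·Hᵀ + R = [52913991/891004 -22977549/445502; -22977549/445502 20759051/222751]
step 2: K = P̄·Hᵀ·S⁻¹ = [11312283/42684169 37624733/85368338; -64220598/213420845 7659183/426841690]
step 2: x' = x̄ + K·y = [63073991/85368338, -24336219/213420845]
step 2: P' = (I − K·H)·P̄ = [48937016/42684169 -11312283/42684169; -11312283/42684169 64220598/213420845]

step 0: x' = [-3155/1787, 1309/1787], P' = [2183/1787 -520/1787; -520/1787 1131/3574]
step 1: x' = [1294653/891004, -1328089/1782008], P' = [256541/222751 -118791/445502; -118791/445502 268627/891004]
step 2: x' = [63073991/85368338, -24336219/213420845], P' = [48937016/42684169 -11312283/42684169; -11312283/42684169 64220598/213420845]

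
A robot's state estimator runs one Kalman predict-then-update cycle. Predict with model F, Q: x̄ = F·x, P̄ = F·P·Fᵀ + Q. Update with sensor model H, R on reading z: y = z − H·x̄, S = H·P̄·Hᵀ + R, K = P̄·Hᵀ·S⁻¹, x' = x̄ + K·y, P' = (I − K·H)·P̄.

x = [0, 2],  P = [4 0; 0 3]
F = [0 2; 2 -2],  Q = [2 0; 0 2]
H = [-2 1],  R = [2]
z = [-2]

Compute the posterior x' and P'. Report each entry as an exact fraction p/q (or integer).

x' = [18/17, -1/34]
P' = [38/17 66/17; 66/17 291/34]

x̄ = F·x = [4, -4]
P̄ = F·P·Fᵀ + Q = [14 -12; -12 30]
y = z − H·x̄ = [10]
S = H·P̄·Hᵀ + R = [136]
K = P̄·Hᵀ·S⁻¹ = [-5/17; 27/68]
x' = x̄ + K·y = [18/17, -1/34]
P' = (I − K·H)·P̄ = [38/17 66/17; 66/17 291/34]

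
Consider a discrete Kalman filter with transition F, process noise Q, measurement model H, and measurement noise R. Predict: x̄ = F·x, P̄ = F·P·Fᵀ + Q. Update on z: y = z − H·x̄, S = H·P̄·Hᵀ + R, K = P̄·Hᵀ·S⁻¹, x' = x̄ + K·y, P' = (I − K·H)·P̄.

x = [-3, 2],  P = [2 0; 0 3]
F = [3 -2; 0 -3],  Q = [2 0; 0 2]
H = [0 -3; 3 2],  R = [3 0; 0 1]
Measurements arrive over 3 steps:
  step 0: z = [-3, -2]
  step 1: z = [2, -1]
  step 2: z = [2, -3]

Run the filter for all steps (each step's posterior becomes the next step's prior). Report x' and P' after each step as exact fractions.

step 0: x' = [-4017/2836, 18157/17016], P' = [355/1418 -601/2836; -601/2836 5465/17016]
step 1: x' = [-181055/1558017, -718183/1558017], P' = [1031206/4674051 -822856/4674051; -822856/4674051 1294645/4674051]
step 2: x' = [-373794739/565460970, -193419043/376973980], P' = [62347289/282730485 -99540451/565460970; -99540451/565460970 104402703/376973980]

step 0: x̄ = F·x = [-13, -6]
step 0: P̄ = F·P·Fᵀ + Q = [32 18; 18 29]
step 0: y = z − H·x̄ = [-21, 49]
step 0: S = H·P̄·Hᵀ + R = [264 -336; -336 621]
step 0: K = P̄·Hᵀ·S⁻¹ = [601/2836 232/709; -5465/17016 14/2127]
step 0: x' = x̄ + K·y = [-4017/2836, 18157/17016]
step 0: P' = (I − K·H)·P̄ = [355/1418 -601/2836; -601/2836 5465/17016]
step 1: x̄ = F·x = [-27155/4254, -18157/5672]
step 1: P̄ = F·P·Fᵀ + Q = [17188/2127 5437/1418; 5437/1418 27739/5672]
step 1: y = z − H·x̄ = [-43127/5672, 69631/2836]
step 1: S = H·P̄·Hᵀ + R = [266667/5672 -181083/2836; -181083/2836 197529/1418]
step 1: K = P̄·Hᵀ·S⁻¹ = [822856/4674051 1447906/4674051; -1294645/4674051 120722/4674051]
step 1: x' = x̄ + K·y = [-181055/1558017, -718183/1558017]
step 1: P' = (I − K·H)·P̄ = [1031206/4674051 -822856/4674051; -822856/4674051 1294645/4674051]
step 2: x̄ = F·x = [893201/1558017, 718183/519339]
step 2: P̄ = F·P·Fᵀ + Q = [33681808/4674051 5057858/1558017; 5057858/1558017 2333323/519339]
step 2: y = z − H·x̄ = [1064409/173113, -3887584/519339]
step 2: S = H·P̄·Hᵀ + R = [7519308/173113 -9724504/173113; -9724504/173113 63765871/519339]
step 2: K = P̄·Hᵀ·S⁻¹ = [99540451/565460970 87501416/282730485; -104402703/376973980 2431126/94243495]
step 2: x' = x̄ + K·y = [-373794739/565460970, -193419043/376973980]
step 2: P' = (I − K·H)·P̄ = [62347289/282730485 -99540451/565460970; -99540451/565460970 104402703/376973980]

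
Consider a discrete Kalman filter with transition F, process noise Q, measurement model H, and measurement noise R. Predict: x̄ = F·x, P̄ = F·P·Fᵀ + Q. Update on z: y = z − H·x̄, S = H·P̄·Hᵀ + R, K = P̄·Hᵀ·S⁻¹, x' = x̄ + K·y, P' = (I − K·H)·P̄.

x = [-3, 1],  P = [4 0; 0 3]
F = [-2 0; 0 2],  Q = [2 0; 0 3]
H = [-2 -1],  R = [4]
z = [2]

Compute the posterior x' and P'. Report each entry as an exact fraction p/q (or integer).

x̄ = F·x = [6, 2]
P̄ = F·P·Fᵀ + Q = [18 0; 0 15]
y = z − H·x̄ = [16]
S = H·P̄·Hᵀ + R = [91]
K = P̄·Hᵀ·S⁻¹ = [-36/91; -15/91]
x' = x̄ + K·y = [-30/91, -58/91]
P' = (I − K·H)·P̄ = [342/91 -540/91; -540/91 1140/91]

x' = [-30/91, -58/91]
P' = [342/91 -540/91; -540/91 1140/91]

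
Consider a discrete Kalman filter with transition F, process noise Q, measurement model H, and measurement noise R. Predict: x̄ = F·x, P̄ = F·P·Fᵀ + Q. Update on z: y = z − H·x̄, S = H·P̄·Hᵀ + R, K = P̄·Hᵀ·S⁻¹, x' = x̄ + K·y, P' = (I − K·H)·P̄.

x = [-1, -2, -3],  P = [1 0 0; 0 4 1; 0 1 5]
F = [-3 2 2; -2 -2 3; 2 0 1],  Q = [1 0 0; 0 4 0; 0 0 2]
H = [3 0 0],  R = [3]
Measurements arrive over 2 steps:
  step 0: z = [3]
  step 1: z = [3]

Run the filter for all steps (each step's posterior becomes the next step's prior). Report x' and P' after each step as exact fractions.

step 0: x̄ = F·x = [-7, -3, -5]
step 0: P̄ = F·P·Fᵀ + Q = [54 22 6; 22 57 9; 6 9 11]
step 0: y = z − H·x̄ = [24]
step 0: S = H·P̄·Hᵀ + R = [489]
step 0: K = P̄·Hᵀ·S⁻¹ = [54/163; 22/163; 6/163]
step 0: x' = x̄ + K·y = [155/163, 39/163, -671/163]
step 0: P' = (I − K·H)·P̄ = [54/163 22/163 6/163; 22/163 7839/163 1071/163; 6/163 1071/163 1685/163]
step 1: x̄ = F·x = [-1729/163, -2401/163, -361/163]
step 1: P̄ = F·P·Fᵀ + Q = [46977/163 -18814/163 5282/163; -18814/163 34641/163 2633/163; 5282/163 2633/163 2251/163]
step 1: y = z − H·x̄ = [5676/163]
step 1: S = H·P̄·Hᵀ + R = [423282/163]
step 1: K = P̄·Hᵀ·S⁻¹ = [46977/141094; -9407/70547; 139/3713]
step 1: x' = x̄ + K·y = [69601/70547, -1366733/70547, -3383/3713]
step 1: P' = (I − K·H)·P̄ = [46977/141094 -9407/70547 139/3713; -9407/70547 11735391/70547 108109/3713; 139/3713 108109/3713 37763/3713]

step 0: x' = [155/163, 39/163, -671/163], P' = [54/163 22/163 6/163; 22/163 7839/163 1071/163; 6/163 1071/163 1685/163]
step 1: x' = [69601/70547, -1366733/70547, -3383/3713], P' = [46977/141094 -9407/70547 139/3713; -9407/70547 11735391/70547 108109/3713; 139/3713 108109/3713 37763/3713]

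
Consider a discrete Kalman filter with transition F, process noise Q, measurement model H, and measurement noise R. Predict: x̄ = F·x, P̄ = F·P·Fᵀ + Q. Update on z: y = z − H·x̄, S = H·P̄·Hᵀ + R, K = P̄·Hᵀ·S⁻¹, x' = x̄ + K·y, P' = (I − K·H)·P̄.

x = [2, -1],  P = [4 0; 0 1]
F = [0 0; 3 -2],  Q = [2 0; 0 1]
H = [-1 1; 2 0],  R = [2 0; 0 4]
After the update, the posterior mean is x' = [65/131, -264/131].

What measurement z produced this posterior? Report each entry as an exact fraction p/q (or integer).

x̄ = F·x = [0, 8]
P̄ = F·P·Fᵀ + Q = [2 0; 0 41]
S = H·P̄·Hᵀ + R = [45 -4; -4 12]
K = P̄·Hᵀ·S⁻¹ = [-2/131 43/131; 123/131 41/131]
x' − x̄ = [65/131, -1312/131] = K·y
y = (KᵀK)⁻¹·Kᵀ·(x' − x̄) = [-11, 1]
z = y + H·x̄ = [-11, 1] + [8, 0] = [-3, 1]

z = [-3, 1]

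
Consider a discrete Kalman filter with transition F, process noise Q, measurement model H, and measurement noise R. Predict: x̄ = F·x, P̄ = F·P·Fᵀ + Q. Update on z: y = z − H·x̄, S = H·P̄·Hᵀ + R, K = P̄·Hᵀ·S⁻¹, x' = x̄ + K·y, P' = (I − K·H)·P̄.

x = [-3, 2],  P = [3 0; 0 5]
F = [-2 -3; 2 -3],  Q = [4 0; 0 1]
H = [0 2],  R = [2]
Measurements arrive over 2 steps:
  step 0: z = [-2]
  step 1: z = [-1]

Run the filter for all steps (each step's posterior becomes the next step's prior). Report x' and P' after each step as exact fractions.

step 0: x' = [242/39, -128/117], P' = [551/13 11/39; 11/39 58/117]
step 1: x' = [85946/13425, -2027/4475], P' = [103186/4475 -2146/4475; -2146/4475 2231/4475]

step 0: x̄ = F·x = [0, -12]
step 0: P̄ = F·P·Fᵀ + Q = [61 33; 33 58]
step 0: y = z − H·x̄ = [22]
step 0: S = H·P̄·Hᵀ + R = [234]
step 0: K = P̄·Hᵀ·S⁻¹ = [11/39; 58/117]
step 0: x' = x̄ + K·y = [242/39, -128/117]
step 0: P' = (I − K·H)·P̄ = [551/13 11/39; 11/39 58/117]
step 1: x̄ = F·x = [-356/39, 204/13]
step 1: P̄ = F·P·Fᵀ + Q = [2358/13 -2146/13; -2146/13 2231/13]
step 1: y = z − H·x̄ = [-421/13]
step 1: S = H·P̄·Hᵀ + R = [8950/13]
step 1: K = P̄·Hᵀ·S⁻¹ = [-2146/4475; 2231/4475]
step 1: x' = x̄ + K·y = [85946/13425, -2027/4475]
step 1: P' = (I − K·H)·P̄ = [103186/4475 -2146/4475; -2146/4475 2231/4475]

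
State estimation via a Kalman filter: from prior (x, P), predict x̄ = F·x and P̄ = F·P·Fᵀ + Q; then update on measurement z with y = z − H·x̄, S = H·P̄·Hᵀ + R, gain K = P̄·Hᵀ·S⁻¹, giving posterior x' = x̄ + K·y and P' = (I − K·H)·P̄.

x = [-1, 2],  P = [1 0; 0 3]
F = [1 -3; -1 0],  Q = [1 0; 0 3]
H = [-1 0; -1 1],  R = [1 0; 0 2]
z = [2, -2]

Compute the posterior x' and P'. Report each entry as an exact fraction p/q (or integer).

x' = [-61/42, -85/42]
P' = [173/210 113/210; 113/210 353/210]

x̄ = F·x = [-7, 1]
P̄ = F·P·Fᵀ + Q = [29 -1; -1 4]
y = z − H·x̄ = [-5, -10]
S = H·P̄·Hᵀ + R = [30 30; 30 37]
K = P̄·Hᵀ·S⁻¹ = [-173/210 -1/7; -113/210 4/7]
x' = x̄ + K·y = [-61/42, -85/42]
P' = (I − K·H)·P̄ = [173/210 113/210; 113/210 353/210]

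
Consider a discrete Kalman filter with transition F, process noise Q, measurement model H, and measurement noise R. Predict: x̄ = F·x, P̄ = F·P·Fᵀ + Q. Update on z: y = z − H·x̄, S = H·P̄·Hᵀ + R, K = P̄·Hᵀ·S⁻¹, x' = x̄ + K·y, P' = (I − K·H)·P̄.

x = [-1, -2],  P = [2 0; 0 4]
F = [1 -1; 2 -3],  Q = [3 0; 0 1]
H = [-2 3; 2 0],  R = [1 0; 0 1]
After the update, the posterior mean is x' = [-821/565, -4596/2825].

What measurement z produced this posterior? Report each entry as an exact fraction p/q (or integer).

z = [-2, -3]

x̄ = F·x = [1, 4]
P̄ = F·P·Fᵀ + Q = [9 16; 16 45]
S = H·P̄·Hᵀ + R = [250 60; 60 37]
K = P̄·Hᵀ·S⁻¹ = [3/565 54/113; 1891/5650 182/565]
x' − x̄ = [-1386/565, -15896/2825] = K·y
y = (KᵀK)⁻¹·Kᵀ·(x' − x̄) = [-12, -5]
z = y + H·x̄ = [-12, -5] + [10, 2] = [-2, -3]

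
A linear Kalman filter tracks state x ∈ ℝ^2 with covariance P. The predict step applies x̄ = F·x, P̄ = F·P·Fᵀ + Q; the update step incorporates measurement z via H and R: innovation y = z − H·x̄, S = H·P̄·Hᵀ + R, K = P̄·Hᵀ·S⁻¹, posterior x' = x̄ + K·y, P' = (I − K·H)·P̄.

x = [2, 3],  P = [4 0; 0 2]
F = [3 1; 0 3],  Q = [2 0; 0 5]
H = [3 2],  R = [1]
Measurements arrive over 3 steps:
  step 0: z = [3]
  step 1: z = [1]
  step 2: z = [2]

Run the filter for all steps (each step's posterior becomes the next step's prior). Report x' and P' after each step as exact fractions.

step 0: x̄ = F·x = [9, 9]
step 0: P̄ = F·P·Fᵀ + Q = [40 6; 6 23]
step 0: y = z − H·x̄ = [-42]
step 0: S = H·P̄·Hᵀ + R = [525]
step 0: K = P̄·Hᵀ·S⁻¹ = [44/175; 64/525]
step 0: x' = x̄ + K·y = [-39/25, 97/25]
step 0: P' = (I − K·H)·P̄ = [1192/175 -1766/175; -1766/175 7979/525]
step 1: x̄ = F·x = [-4/5, 291/25]
step 1: P̄ = F·P·Fᵀ + Q = [377/21 -1583/35; -1583/35 24812/175]
step 1: y = z − H·x̄ = [-497/25]
step 1: S = H·P̄·Hᵀ + R = [4674/25]
step 1: K = P̄·Hᵀ·S⁻¹ = [-305/1558; 3697/4674]
step 1: x' = x̄ + K·y = [4817/1558, -19091/4674]
step 1: P' = (I − K·H)·P̄ = [352943/32718 -177539/10906; -177539/10906 811865/32718]
step 2: x̄ = F·x = [12131/2337, -19091/1558]
step 2: P̄ = F·P·Fᵀ + Q = [429043/16359 -392993/5453; -392993/5453 2490125/10906]
step 2: y = z − H·x̄ = [8518/779]
step 2: S = H·P̄·Hᵀ + R = [1556916/5453]
step 2: K = P̄·Hᵀ·S⁻¹ = [-118981/518972; 655573/778458]
step 2: x' = x̄ + K·y = [2089351/778458, -2370475/778458]
step 2: P' = (I − K·H)·P̄ = [17467999/1556916 -4396745/259486; -4396745/259486 20113139/778458]

step 0: x' = [-39/25, 97/25], P' = [1192/175 -1766/175; -1766/175 7979/525]
step 1: x' = [4817/1558, -19091/4674], P' = [352943/32718 -177539/10906; -177539/10906 811865/32718]
step 2: x' = [2089351/778458, -2370475/778458], P' = [17467999/1556916 -4396745/259486; -4396745/259486 20113139/778458]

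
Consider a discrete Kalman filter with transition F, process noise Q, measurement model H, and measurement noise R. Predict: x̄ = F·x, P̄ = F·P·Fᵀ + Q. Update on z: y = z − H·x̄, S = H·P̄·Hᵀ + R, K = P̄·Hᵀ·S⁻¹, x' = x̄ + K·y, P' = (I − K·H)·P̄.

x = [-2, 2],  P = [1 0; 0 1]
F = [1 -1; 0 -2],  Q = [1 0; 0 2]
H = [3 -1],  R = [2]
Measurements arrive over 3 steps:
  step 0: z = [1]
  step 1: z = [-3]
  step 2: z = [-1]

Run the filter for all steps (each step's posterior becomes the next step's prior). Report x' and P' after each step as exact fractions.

step 0: x' = [-29/23, -4], P' = [20/23 2; 2 6]
step 1: x' = [667/341, 2876/341], P' = [1020/341 2894/341; 2894/341 8774/341]
step 2: x' = [-30533/5023, -85508/5023], P' = [59220/5023 175098/5023; 175098/5023 526290/5023]

step 0: x̄ = F·x = [-4, -4]
step 0: P̄ = F·P·Fᵀ + Q = [3 2; 2 6]
step 0: y = z − H·x̄ = [9]
step 0: S = H·P̄·Hᵀ + R = [23]
step 0: K = P̄·Hᵀ·S⁻¹ = [7/23; 0]
step 0: x' = x̄ + K·y = [-29/23, -4]
step 0: P' = (I − K·H)·P̄ = [20/23 2; 2 6]
step 1: x̄ = F·x = [63/23, 8]
step 1: P̄ = F·P·Fᵀ + Q = [89/23 8; 8 26]
step 1: y = z − H·x̄ = [-74/23]
step 1: S = H·P̄·Hᵀ + R = [341/23]
step 1: K = P̄·Hᵀ·S⁻¹ = [83/341; -46/341]
step 1: x' = x̄ + K·y = [667/341, 2876/341]
step 1: P' = (I − K·H)·P̄ = [1020/341 2894/341; 2894/341 8774/341]
step 2: x̄ = F·x = [-2209/341, -5752/341]
step 2: P̄ = F·P·Fᵀ + Q = [4347/341 11760/341; 11760/341 35778/341]
step 2: y = z − H·x̄ = [534/341]
step 2: S = H·P̄·Hᵀ + R = [5023/341]
step 2: K = P̄·Hᵀ·S⁻¹ = [1281/5023; -498/5023]
step 2: x' = x̄ + K·y = [-30533/5023, -85508/5023]
step 2: P' = (I − K·H)·P̄ = [59220/5023 175098/5023; 175098/5023 526290/5023]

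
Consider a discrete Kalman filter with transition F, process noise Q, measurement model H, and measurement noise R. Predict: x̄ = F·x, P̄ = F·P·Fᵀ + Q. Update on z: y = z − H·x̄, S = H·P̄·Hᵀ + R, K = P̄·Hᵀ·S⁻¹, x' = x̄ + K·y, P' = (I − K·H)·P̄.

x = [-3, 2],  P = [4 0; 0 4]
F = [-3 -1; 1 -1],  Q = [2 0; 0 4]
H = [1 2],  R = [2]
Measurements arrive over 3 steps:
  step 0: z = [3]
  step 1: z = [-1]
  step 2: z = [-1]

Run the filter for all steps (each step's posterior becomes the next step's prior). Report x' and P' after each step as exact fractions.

step 0: x̄ = F·x = [7, -5]
step 0: P̄ = F·P·Fᵀ + Q = [42 -8; -8 12]
step 0: y = z − H·x̄ = [6]
step 0: S = H·P̄·Hᵀ + R = [60]
step 0: K = P̄·Hᵀ·S⁻¹ = [13/30; 4/15]
step 0: x' = x̄ + K·y = [48/5, -17/5]
step 0: P' = (I − K·H)·P̄ = [461/15 -224/15; -224/15 116/15]
step 1: x̄ = F·x = [-127/5, 13]
step 1: P̄ = F·P·Fᵀ + Q = [2951/15 -343/3; -343/3 217/3]
step 1: y = z − H·x̄ = [-8/5]
step 1: S = H·P̄·Hᵀ + R = [461/15]
step 1: K = P̄·Hᵀ·S⁻¹ = [-479/461; 455/461]
step 1: x' = x̄ + K·y = [-10943/461, 5265/461]
step 1: P' = (I − K·H)·P̄ = [75398/461 -38178/461; -38178/461 19544/461]
step 2: x̄ = F·x = [27564/461, -16208/461]
step 2: P̄ = F·P·Fᵀ + Q = [469980/461 -283006/461; -283006/461 173142/461]
step 2: y = z − H·x̄ = [4391/461]
step 2: S = H·P̄·Hᵀ + R = [31446/461]
step 2: K = P̄·Hᵀ·S⁻¹ = [-48016/15723; 31639/15723]
step 2: x' = x̄ + K·y = [482756/15723, -251435/15723]
step 2: P' = (I − K·H)·P̄ = [6026948/15723 -3061490/15723; -3061490/15723 1562384/15723]

step 0: x' = [48/5, -17/5], P' = [461/15 -224/15; -224/15 116/15]
step 1: x' = [-10943/461, 5265/461], P' = [75398/461 -38178/461; -38178/461 19544/461]
step 2: x' = [482756/15723, -251435/15723], P' = [6026948/15723 -3061490/15723; -3061490/15723 1562384/15723]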